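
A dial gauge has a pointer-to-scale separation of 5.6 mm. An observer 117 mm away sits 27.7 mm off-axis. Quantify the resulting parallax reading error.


error = h * offset / d
= 5.6 * 27.7 / 117
= 1.3258

1.3258


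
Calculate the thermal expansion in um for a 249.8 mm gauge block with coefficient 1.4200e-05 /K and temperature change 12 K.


dL = L * alpha * dT
= 249.8 * 1.4200e-05 * 12
= 0.0425659 mm
dL_um = 0.0425659 * 1000 = 42.5659 um

42.5659


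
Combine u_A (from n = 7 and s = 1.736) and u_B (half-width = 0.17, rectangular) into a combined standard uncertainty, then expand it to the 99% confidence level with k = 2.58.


u_A = s / sqrt(n) = 1.736 / sqrt(7) = 0.65614633
u_B = half_width / sqrt(3) = 0.17 / sqrt(3) = 0.098149546
uc = sqrt(u_A^2 + u_B^2) = sqrt(0.65614633^2 + 0.098149546^2) = 0.66344656
U = k * uc = 2.58 * 0.66344656
U = 1.7117

1.7117


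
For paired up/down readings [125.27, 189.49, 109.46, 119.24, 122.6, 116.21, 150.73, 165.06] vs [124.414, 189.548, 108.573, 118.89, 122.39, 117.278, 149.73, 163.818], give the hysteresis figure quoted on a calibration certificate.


|125.27 - 124.414| = 0.8560
|189.49 - 189.548| = 0.0580
|109.46 - 108.573| = 0.8870
|119.24 - 118.89| = 0.3500
|122.6 - 122.39| = 0.2100
|116.21 - 117.278| = 1.0680
|150.73 - 149.73| = 1.0000
|165.06 - 163.818| = 1.2420
hysteresis = max(diffs) = 1.2420

1.2420


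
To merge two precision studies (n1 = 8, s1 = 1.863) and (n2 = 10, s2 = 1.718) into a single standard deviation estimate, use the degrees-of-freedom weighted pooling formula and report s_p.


s_p = sqrt(((n1-1)*s1^2 + (n2-1)*s2^2) / (n1+n2-2))
numerator = (8-1)*1.863^2 + (10-1)*1.718^2 = 24.295383 + 26.563716 = 50.859099
denominator = 8 + 10 - 2 = 16
s_p^2 = 50.859099 / 16 = 3.1786937
s_p = sqrt(3.1786937) = 1.7829

1.7829


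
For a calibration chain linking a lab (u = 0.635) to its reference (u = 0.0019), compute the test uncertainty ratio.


TUR = u_lab / u_ref
= 0.635 / 0.0019
= 334.2105

334.2105


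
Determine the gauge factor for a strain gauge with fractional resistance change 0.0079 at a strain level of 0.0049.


GF = (dR/R) / epsilon
= 0.0079 / 0.0049
= 1.6122

1.6122


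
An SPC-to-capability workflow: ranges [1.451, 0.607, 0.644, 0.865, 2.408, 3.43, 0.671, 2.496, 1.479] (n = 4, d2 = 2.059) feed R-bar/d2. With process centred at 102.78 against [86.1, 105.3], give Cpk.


R_bar = (1.451 + 0.607 + 0.644 + 0.865 + 2.408 + 3.43 + 0.671 + 2.496 + 1.479) / 9 = 1.5612222
sigma = R_bar / d2 = 1.5612222 / 2.059 = 0.75824293
Cp = (USL - LSL)/(6*sigma) = (105.3 - 86.1)/(6*0.75824293) = 4.2203
Cpu = (105.3 - 102.78)/(3*0.75824293) = 1.1078
Cpl = (102.78 - 86.1)/(3*0.75824293) = 7.3327
Cpk = min(Cpu, Cpl) = 1.1078

1.1078


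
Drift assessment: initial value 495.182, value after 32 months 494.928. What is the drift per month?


rate = (v2 - v1) / months
= (494.928 - 495.182) / 32
= -0.2540 / 32
= -0.0079

-0.0079


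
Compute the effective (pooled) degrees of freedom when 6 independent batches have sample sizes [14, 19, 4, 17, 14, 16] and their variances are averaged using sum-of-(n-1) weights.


nu = sum_i (n_i - 1)
nu = ((14 - 1) + (19 - 1) + (4 - 1) + (17 - 1) + (14 - 1) + (16 - 1))
nu = 13 + 18 + 3 + 16 + 13 + 15
nu = 78

78


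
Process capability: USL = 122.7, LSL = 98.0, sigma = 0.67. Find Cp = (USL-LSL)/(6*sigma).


Cp = (USL - LSL) / (6 * sigma)
= (122.7 - 98.0) / (6 * 0.67)
= 24.7000 / 4.0200
= 6.1443

6.1443


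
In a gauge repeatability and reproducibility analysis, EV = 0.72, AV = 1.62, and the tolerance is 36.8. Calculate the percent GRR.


GRR = sqrt(EV^2 + AV^2) = sqrt(0.72^2 + 1.62^2) = 1.7727944
%GRR = GRR / tol * 100 = 1.7727944 / 36.8 * 100
%GRR = 4.8174

4.8174


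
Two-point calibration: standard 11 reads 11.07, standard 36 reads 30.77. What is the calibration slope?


slope = (y2 - y1) / (x2 - x1)
= (30.77 - 11.07) / (36 - 11)
= 19.7000 / 25
= 0.7880

0.7880


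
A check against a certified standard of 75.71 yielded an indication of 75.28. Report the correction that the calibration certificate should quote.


Correction = standard - reading
= 75.71 - 75.28
= 0.4300

0.4300


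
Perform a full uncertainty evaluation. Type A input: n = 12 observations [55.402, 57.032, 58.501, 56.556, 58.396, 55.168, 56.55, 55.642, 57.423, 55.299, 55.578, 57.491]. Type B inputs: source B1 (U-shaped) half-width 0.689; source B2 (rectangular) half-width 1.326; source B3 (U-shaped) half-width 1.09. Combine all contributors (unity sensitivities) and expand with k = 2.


mean = (55.402 + 57.032 + 58.501 + 56.556 + 58.396 + 55.168 + 56.55 + 55.642 + 57.423 + 55.299 + 55.578 + 57.491) / 12 = 56.5865
s = sqrt(sum((x - mean)^2)/(n-1)) = 1.1924069
u_A = s / sqrt(n) = 1.1924069 / sqrt(12) = 0.34421822
u_B1 = 0.689 / sqrt(2) = 0.48719657
u_B2 = 1.326 / sqrt(3) = 0.76556646
u_B3 = 1.09 / sqrt(2) = 0.77074639
uc = sqrt(0.34421822^2 + 0.48719657^2 + 0.76556646^2 + 0.77074639^2) = 1.2393501
U = k * uc = 2 * 1.2393501
U = 2.4787

2.4787


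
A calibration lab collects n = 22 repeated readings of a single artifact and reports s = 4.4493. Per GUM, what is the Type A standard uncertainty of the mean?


u_A = s / sqrt(n)
u_A = 4.4493 / sqrt(22)
u_A = 4.4493 / 4.6904158
u_A = 0.9486

0.9486


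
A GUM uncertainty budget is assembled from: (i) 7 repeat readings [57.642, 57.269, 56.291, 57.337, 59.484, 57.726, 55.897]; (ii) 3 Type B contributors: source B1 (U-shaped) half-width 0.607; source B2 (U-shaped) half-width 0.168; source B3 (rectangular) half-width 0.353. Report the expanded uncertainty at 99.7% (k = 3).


mean = (57.642 + 57.269 + 56.291 + 57.337 + 59.484 + 57.726 + 55.897) / 7 = 57.378
s = sqrt(sum((x - mean)^2)/(n-1)) = 1.1557485
u_A = s / sqrt(n) = 1.1557485 / sqrt(7) = 0.43683187
u_B1 = 0.607 / sqrt(2) = 0.42921382
u_B2 = 0.168 / sqrt(2) = 0.11879394
u_B3 = 0.353 / sqrt(3) = 0.20380465
uc = sqrt(0.43683187^2 + 0.42921382^2 + 0.11879394^2 + 0.20380465^2) = 0.65627351
U = k * uc = 3 * 0.65627351
U = 1.9688

1.9688


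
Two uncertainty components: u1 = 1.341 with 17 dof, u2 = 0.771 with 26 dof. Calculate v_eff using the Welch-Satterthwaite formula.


uc = sqrt(u1^2 + u2^2) = sqrt(1.341^2 + 0.771^2) = 1.5468426
v_eff = uc^4 / (u1^4/v1 + u2^4/v2)
= 1.5468426^4 / (1.341^4/17 + 0.771^4/26)
= 5.7251187 / 0.20381516
v_eff = 28.0898

28.0898


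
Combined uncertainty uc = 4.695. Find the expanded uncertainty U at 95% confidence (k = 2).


U = k * uc
U = 2 * 4.695
U = 9.3900

9.3900


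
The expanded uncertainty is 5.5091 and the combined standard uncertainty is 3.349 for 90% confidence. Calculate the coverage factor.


k = U / uc
k = 5.5091 / 3.349
k = 1.645

1.645


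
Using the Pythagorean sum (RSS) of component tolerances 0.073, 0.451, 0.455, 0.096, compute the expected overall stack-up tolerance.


RSS = sqrt(0.073^2 + 0.451^2 + 0.455^2 + 0.096^2)
= sqrt(0.424971)
= 0.6519

0.6519


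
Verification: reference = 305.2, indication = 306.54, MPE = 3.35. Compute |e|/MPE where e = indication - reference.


e = indication - reference = 306.54 - 305.2 = 1.3400
|e| = 1.3400
ratio = |e| / MPE = 1.3400 / 3.35
ratio = 0.4000

0.4000


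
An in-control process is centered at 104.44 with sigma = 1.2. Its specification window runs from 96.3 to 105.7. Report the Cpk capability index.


Cpu = (USL - mean) / (3*sigma) = (105.7 - 104.44) / (3*1.2) = 0.3500
Cpl = (mean - LSL) / (3*sigma) = (104.44 - 96.3) / (3*1.2) = 2.2611
Cpk = min(Cpu, Cpl) = 0.3500

0.3500


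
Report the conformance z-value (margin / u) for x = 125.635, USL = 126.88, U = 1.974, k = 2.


u = U / k = 1.974 / 2 = 0.987
margin = |USL - x| = |126.88 - 125.635| = 1.245
z = margin / u = 1.245 / 0.987
z = 1.2614

1.2614


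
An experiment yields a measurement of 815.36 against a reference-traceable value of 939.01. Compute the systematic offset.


Systematic error = measured - true
= 815.36 - 939.01
= -123.6500

-123.6500


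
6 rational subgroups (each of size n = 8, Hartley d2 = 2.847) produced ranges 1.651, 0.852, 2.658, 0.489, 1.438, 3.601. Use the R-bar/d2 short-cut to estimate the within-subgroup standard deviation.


R_bar = (1.651 + 0.852 + 2.658 + 0.489 + 1.438 + 3.601) / 6
R_bar = 10.689 / 6 = 1.7815
sigma_hat = R_bar / d2 = 1.7815 / 2.847 = 0.6257

0.6257


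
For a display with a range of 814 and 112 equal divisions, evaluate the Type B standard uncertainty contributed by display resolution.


resolution = range / divisions
resolution = 814 / 112 = 7.2678571
u_res = resolution / (2*sqrt(3))
u_res = 7.2678571 / 3.4641016
u_res = 2.0980

2.0980


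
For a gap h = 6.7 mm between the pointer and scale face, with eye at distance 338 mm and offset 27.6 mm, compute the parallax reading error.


error = h * offset / d
= 6.7 * 27.6 / 338
= 0.5471

0.5471


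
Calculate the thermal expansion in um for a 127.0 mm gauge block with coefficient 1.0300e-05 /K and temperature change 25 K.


dL = L * alpha * dT
= 127.0 * 1.0300e-05 * 25
= 0.0327025 mm
dL_um = 0.0327025 * 1000 = 32.7025 um

32.7025


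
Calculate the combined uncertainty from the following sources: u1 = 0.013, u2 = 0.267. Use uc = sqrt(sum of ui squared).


uc = sqrt(0.013^2 + 0.267^2)
uc = sqrt(0.071458)
uc = 0.2673

0.2673


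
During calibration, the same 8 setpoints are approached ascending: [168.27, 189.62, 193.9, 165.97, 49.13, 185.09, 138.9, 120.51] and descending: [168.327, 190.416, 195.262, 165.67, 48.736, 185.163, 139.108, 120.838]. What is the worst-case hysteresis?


|168.27 - 168.327| = 0.0570
|189.62 - 190.416| = 0.7960
|193.9 - 195.262| = 1.3620
|165.97 - 165.67| = 0.3000
|49.13 - 48.736| = 0.3940
|185.09 - 185.163| = 0.0730
|138.9 - 139.108| = 0.2080
|120.51 - 120.838| = 0.3280
hysteresis = max(diffs) = 1.3620

1.3620


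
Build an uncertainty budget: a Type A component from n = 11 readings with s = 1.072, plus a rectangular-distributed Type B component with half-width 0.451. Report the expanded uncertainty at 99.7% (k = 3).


u_A = s / sqrt(n) = 1.072 / sqrt(11) = 0.32322016
u_B = half_width / sqrt(3) = 0.451 / sqrt(3) = 0.26038497
uc = sqrt(u_A^2 + u_B^2) = sqrt(0.32322016^2 + 0.26038497^2) = 0.41505615
U = k * uc = 3 * 0.41505615
U = 1.2452

1.2452


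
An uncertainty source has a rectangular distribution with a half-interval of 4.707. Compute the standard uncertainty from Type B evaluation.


u_B = half_width / sqrt(3)
u_B = 4.707 / 1.7320508
u_B = 2.7176

2.7176


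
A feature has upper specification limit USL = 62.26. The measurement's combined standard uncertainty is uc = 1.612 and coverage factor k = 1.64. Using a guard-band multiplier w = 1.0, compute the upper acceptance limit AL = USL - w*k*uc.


U = k * uc = 1.64 * 1.612 = 2.64368
guard band g = w * U = 1.0 * 2.64368 = 2.64368
AL = USL - g = 62.26 - 2.64368
AL = 59.6163

59.6163


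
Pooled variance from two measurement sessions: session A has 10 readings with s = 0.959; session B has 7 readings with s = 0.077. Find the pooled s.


s_p = sqrt(((n1-1)*s1^2 + (n2-1)*s2^2) / (n1+n2-2))
numerator = (10-1)*0.959^2 + (7-1)*0.077^2 = 8.277129 + 0.035574 = 8.312703
denominator = 10 + 7 - 2 = 15
s_p^2 = 8.312703 / 15 = 0.5541802
s_p = sqrt(0.5541802) = 0.7444

0.7444


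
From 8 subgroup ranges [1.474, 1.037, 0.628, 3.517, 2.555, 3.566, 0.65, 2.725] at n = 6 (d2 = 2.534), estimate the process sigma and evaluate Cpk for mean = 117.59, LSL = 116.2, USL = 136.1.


R_bar = (1.474 + 1.037 + 0.628 + 3.517 + 2.555 + 3.566 + 0.65 + 2.725) / 8 = 2.019
sigma = R_bar / d2 = 2.019 / 2.534 = 0.79676401
Cp = (USL - LSL)/(6*sigma) = (136.1 - 116.2)/(6*0.79676401) = 4.1627
Cpu = (136.1 - 117.59)/(3*0.79676401) = 7.7438
Cpl = (117.59 - 116.2)/(3*0.79676401) = 0.5815
Cpk = min(Cpu, Cpl) = 0.5815

0.5815


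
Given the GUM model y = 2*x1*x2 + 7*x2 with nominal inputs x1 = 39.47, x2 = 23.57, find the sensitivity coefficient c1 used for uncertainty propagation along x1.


y = 2*x1*x2 + 7*x2
dy/dx1 = 2*x2
Evaluate at x2 = 23.57: c1 = 2 * 23.57
c1 = 47.1400

47.1400


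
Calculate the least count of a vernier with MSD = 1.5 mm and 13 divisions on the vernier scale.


LC = MSD / n_div
= 1.5 / 13
= 0.1154

0.1154


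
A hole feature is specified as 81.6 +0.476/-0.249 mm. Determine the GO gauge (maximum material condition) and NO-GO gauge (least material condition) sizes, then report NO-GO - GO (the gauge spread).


GO = nominal - lower_tol (smallest hole = maximum material condition)
GO = 81.6 - 0.249 = 81.351
NO-GO = nominal + upper_tol (largest hole = least material condition)
NO-GO = 81.6 + 0.476 = 82.076
spread = NO-GO - GO = 82.076 - 81.351 = 0.7250

0.7250


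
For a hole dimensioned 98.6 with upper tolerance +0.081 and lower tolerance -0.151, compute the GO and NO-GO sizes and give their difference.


GO = nominal - lower_tol (smallest hole = maximum material condition)
GO = 98.6 - 0.151 = 98.449
NO-GO = nominal + upper_tol (largest hole = least material condition)
NO-GO = 98.6 + 0.081 = 98.681
spread = NO-GO - GO = 98.681 - 98.449 = 0.2320

0.2320


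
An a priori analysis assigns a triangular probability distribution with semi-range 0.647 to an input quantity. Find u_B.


u_B = half_width / sqrt(6)
u_B = 0.647 / 2.4494897
u_B = 0.2641

0.2641


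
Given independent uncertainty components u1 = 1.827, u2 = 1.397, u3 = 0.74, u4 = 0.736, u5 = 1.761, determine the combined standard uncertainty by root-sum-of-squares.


uc = sqrt(1.827^2 + 1.397^2 + 0.74^2 + 0.736^2 + 1.761^2)
uc = sqrt(9.479955)
uc = 3.0790

3.0790


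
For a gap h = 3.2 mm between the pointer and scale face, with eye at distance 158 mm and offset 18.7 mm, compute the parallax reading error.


error = h * offset / d
= 3.2 * 18.7 / 158
= 0.3787

0.3787


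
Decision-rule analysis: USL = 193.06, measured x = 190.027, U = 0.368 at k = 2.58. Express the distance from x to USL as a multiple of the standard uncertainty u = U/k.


u = U / k = 0.368 / 2.58 = 0.14263566
margin = |USL - x| = |193.06 - 190.027| = 3.033
z = margin / u = 3.033 / 0.14263566
z = 21.2640

21.2640


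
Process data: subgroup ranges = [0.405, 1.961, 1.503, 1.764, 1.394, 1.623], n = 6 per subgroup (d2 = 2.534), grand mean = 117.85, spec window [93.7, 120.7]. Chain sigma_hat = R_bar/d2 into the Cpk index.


R_bar = (0.405 + 1.961 + 1.503 + 1.764 + 1.394 + 1.623) / 6 = 1.4416667
sigma = R_bar / d2 = 1.4416667 / 2.534 = 0.56892924
Cp = (USL - LSL)/(6*sigma) = (120.7 - 93.7)/(6*0.56892924) = 7.9096
Cpu = (120.7 - 117.85)/(3*0.56892924) = 1.6698
Cpl = (117.85 - 93.7)/(3*0.56892924) = 14.1494
Cpk = min(Cpu, Cpl) = 1.6698

1.6698


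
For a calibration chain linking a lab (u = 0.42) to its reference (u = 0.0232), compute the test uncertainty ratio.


TUR = u_lab / u_ref
= 0.42 / 0.0232
= 18.1034

18.1034


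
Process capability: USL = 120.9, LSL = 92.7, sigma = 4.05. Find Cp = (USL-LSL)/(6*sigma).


Cp = (USL - LSL) / (6 * sigma)
= (120.9 - 92.7) / (6 * 4.05)
= 28.2000 / 24.3000
= 1.1605

1.1605


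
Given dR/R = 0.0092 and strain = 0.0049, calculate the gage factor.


GF = (dR/R) / epsilon
= 0.0092 / 0.0049
= 1.8776

1.8776


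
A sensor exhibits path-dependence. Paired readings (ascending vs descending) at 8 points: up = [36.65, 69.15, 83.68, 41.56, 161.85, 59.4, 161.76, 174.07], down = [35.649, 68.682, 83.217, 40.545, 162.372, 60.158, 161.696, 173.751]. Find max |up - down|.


|36.65 - 35.649| = 1.0010
|69.15 - 68.682| = 0.4680
|83.68 - 83.217| = 0.4630
|41.56 - 40.545| = 1.0150
|161.85 - 162.372| = 0.5220
|59.4 - 60.158| = 0.7580
|161.76 - 161.696| = 0.0640
|174.07 - 173.751| = 0.3190
hysteresis = max(diffs) = 1.0150

1.0150


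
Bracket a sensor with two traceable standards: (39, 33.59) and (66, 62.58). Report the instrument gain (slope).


slope = (y2 - y1) / (x2 - x1)
= (62.58 - 33.59) / (66 - 39)
= 28.9900 / 27
= 1.0737

1.0737


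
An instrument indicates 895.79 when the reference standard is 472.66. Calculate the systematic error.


Systematic error = measured - true
= 895.79 - 472.66
= 423.1300

423.1300


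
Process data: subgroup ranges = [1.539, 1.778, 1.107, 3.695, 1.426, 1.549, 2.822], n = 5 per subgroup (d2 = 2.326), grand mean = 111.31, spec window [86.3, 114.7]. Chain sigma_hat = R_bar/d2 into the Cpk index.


R_bar = (1.539 + 1.778 + 1.107 + 3.695 + 1.426 + 1.549 + 2.822) / 7 = 1.988
sigma = R_bar / d2 = 1.988 / 2.326 = 0.85468616
Cp = (USL - LSL)/(6*sigma) = (114.7 - 86.3)/(6*0.85468616) = 5.5381
Cpu = (114.7 - 111.31)/(3*0.85468616) = 1.3221
Cpl = (111.31 - 86.3)/(3*0.85468616) = 9.7541
Cpk = min(Cpu, Cpl) = 1.3221

1.3221


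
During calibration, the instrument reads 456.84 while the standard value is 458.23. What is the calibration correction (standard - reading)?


Correction = standard - reading
= 458.23 - 456.84
= 1.3900

1.3900


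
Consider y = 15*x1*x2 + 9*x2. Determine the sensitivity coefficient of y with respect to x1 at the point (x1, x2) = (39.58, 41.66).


y = 15*x1*x2 + 9*x2
dy/dx1 = 15*x2
Evaluate at x2 = 41.66: c1 = 15 * 41.66
c1 = 624.9000

624.9000


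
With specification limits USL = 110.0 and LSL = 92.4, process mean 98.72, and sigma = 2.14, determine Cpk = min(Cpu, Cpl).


Cpu = (USL - mean) / (3*sigma) = (110.0 - 98.72) / (3*2.14) = 1.7570
Cpl = (mean - LSL) / (3*sigma) = (98.72 - 92.4) / (3*2.14) = 0.9844
Cpk = min(Cpu, Cpl) = 0.9844

0.9844


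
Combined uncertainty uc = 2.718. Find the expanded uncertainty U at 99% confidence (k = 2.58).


U = k * uc
U = 2.58 * 2.718
U = 7.0124

7.0124


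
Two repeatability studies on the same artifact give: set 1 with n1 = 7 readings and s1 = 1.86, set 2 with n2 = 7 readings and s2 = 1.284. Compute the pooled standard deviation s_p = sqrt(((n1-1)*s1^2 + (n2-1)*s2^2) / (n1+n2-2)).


s_p = sqrt(((n1-1)*s1^2 + (n2-1)*s2^2) / (n1+n2-2))
numerator = (7-1)*1.86^2 + (7-1)*1.284^2 = 20.7576 + 9.891936 = 30.649536
denominator = 7 + 7 - 2 = 12
s_p^2 = 30.649536 / 12 = 2.554128
s_p = sqrt(2.554128) = 1.5982

1.5982


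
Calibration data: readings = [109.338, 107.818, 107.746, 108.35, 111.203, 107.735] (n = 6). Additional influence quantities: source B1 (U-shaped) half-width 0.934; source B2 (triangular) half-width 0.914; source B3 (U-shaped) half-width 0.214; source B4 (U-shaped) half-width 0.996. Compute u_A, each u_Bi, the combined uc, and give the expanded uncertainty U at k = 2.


mean = (109.338 + 107.818 + 107.746 + 108.35 + 111.203 + 107.735) / 6 = 108.6983333
s = sqrt(sum((x - mean)^2)/(n-1)) = 1.3721371
u_A = s / sqrt(n) = 1.3721371 / sqrt(6) = 0.56017263
u_B1 = 0.934 / sqrt(2) = 0.66043773
u_B2 = 0.914 / sqrt(6) = 0.37313894
u_B3 = 0.214 / sqrt(2) = 0.15132085
u_B4 = 0.996 / sqrt(2) = 0.70427835
uc = sqrt(0.56017263^2 + 0.66043773^2 + 0.37313894^2 + 0.15132085^2 + 0.70427835^2) = 1.1866381
U = k * uc = 2 * 1.1866381
U = 2.3733

2.3733


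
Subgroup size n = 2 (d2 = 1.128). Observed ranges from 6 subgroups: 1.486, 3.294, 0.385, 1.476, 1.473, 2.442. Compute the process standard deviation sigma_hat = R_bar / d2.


R_bar = (1.486 + 3.294 + 0.385 + 1.476 + 1.473 + 2.442) / 6
R_bar = 10.556 / 6 = 1.7593333
sigma_hat = R_bar / d2 = 1.7593333 / 1.128 = 1.5597

1.5597


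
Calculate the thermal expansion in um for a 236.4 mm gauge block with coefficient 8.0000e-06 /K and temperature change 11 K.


dL = L * alpha * dT
= 236.4 * 8.0000e-06 * 11
= 0.0208032 mm
dL_um = 0.0208032 * 1000 = 20.8032 um

20.8032


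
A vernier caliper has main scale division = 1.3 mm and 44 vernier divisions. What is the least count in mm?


LC = MSD / n_div
= 1.3 / 44
= 0.0295

0.0295


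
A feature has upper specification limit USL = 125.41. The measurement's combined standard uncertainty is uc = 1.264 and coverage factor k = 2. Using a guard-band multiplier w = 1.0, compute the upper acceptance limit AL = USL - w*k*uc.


U = k * uc = 2 * 1.264 = 2.528
guard band g = w * U = 1.0 * 2.528 = 2.528
AL = USL - g = 125.41 - 2.528
AL = 122.8820

122.8820


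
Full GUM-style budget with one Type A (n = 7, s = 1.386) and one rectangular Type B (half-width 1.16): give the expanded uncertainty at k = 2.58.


u_A = s / sqrt(n) = 1.386 / sqrt(7) = 0.52385876
u_B = half_width / sqrt(3) = 1.16 / sqrt(3) = 0.66972631
uc = sqrt(u_A^2 + u_B^2) = sqrt(0.52385876^2 + 0.66972631^2) = 0.85027133
U = k * uc = 2.58 * 0.85027133
U = 2.1937

2.1937


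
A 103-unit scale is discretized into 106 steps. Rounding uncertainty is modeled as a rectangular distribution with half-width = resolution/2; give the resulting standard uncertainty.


resolution = range / divisions
resolution = 103 / 106 = 0.97169811
u_res = resolution / (2*sqrt(3))
u_res = 0.97169811 / 3.4641016
u_res = 0.2805

0.2805


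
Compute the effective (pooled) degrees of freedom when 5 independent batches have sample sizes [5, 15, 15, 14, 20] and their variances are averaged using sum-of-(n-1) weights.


nu = sum_i (n_i - 1)
nu = ((5 - 1) + (15 - 1) + (15 - 1) + (14 - 1) + (20 - 1))
nu = 4 + 14 + 14 + 13 + 19
nu = 64

64


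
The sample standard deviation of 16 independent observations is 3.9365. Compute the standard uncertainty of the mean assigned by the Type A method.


u_A = s / sqrt(n)
u_A = 3.9365 / sqrt(16)
u_A = 3.9365 / 4
u_A = 0.9841

0.9841


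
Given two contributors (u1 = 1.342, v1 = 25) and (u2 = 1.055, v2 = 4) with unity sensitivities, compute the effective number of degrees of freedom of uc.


uc = sqrt(u1^2 + u2^2) = sqrt(1.342^2 + 1.055^2) = 1.707041
v_eff = uc^4 / (u1^4/v1 + u2^4/v2)
= 1.707041^4 / (1.342^4/25 + 1.055^4/4)
= 8.4913318 / 0.43944502
v_eff = 19.3229

19.3229


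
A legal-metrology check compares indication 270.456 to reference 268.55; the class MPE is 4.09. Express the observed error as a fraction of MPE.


e = indication - reference = 270.456 - 268.55 = 1.9060
|e| = 1.9060
ratio = |e| / MPE = 1.9060 / 4.09
ratio = 0.4660

0.4660


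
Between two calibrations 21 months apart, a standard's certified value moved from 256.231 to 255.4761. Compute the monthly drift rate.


rate = (v2 - v1) / months
= (255.4761 - 256.231) / 21
= -0.7549 / 21
= -0.0359

-0.0359


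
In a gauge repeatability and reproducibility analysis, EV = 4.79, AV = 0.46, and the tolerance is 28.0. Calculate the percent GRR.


GRR = sqrt(EV^2 + AV^2) = sqrt(4.79^2 + 0.46^2) = 4.812037
%GRR = GRR / tol * 100 = 4.812037 / 28.0 * 100
%GRR = 17.1858

17.1858


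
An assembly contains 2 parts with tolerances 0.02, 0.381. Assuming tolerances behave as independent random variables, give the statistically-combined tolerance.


RSS = sqrt(0.02^2 + 0.381^2)
= sqrt(0.145561)
= 0.3815

0.3815


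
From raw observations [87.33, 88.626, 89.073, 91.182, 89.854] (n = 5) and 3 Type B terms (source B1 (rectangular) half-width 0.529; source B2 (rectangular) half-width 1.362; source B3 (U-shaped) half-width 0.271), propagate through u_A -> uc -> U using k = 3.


mean = (87.33 + 88.626 + 89.073 + 91.182 + 89.854) / 5 = 89.213
s = sqrt(sum((x - mean)^2)/(n-1)) = 1.4315813
u_A = s / sqrt(n) = 1.4315813 / sqrt(5) = 0.64022262
u_B1 = 0.529 / sqrt(3) = 0.30541829
u_B2 = 1.362 / sqrt(3) = 0.78635107
u_B3 = 0.271 / sqrt(2) = 0.19162594
uc = sqrt(0.64022262^2 + 0.30541829^2 + 0.78635107^2 + 0.19162594^2) = 1.0762127
U = k * uc = 3 * 1.0762127
U = 3.2286

3.2286


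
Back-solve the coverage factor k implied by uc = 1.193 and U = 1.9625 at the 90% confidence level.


k = U / uc
k = 1.9625 / 1.193
k = 1.645

1.645


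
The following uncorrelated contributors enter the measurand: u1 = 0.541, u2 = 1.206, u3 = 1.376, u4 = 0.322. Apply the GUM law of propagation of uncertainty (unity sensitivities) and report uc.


uc = sqrt(0.541^2 + 1.206^2 + 1.376^2 + 0.322^2)
uc = sqrt(3.744177)
uc = 1.9350

1.9350


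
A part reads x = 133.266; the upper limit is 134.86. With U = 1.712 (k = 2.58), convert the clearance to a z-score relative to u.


u = U / k = 1.712 / 2.58 = 0.66356589
margin = |USL - x| = |134.86 - 133.266| = 1.594
z = margin / u = 1.594 / 0.66356589
z = 2.4022

2.4022


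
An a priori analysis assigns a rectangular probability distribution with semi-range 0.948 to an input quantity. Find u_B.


u_B = half_width / sqrt(3)
u_B = 0.948 / 1.7320508
u_B = 0.5473

0.5473


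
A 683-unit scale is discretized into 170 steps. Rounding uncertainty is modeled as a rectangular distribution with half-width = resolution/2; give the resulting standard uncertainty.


resolution = range / divisions
resolution = 683 / 170 = 4.0176471
u_res = resolution / (2*sqrt(3))
u_res = 4.0176471 / 3.4641016
u_res = 1.1598

1.1598


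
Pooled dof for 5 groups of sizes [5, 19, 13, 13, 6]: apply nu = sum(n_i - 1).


nu = sum_i (n_i - 1)
nu = ((5 - 1) + (19 - 1) + (13 - 1) + (13 - 1) + (6 - 1))
nu = 4 + 18 + 12 + 12 + 5
nu = 51

51


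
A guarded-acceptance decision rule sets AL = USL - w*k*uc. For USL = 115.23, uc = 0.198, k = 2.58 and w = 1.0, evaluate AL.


U = k * uc = 2.58 * 0.198 = 0.51084
guard band g = w * U = 1.0 * 0.51084 = 0.51084
AL = USL - g = 115.23 - 0.51084
AL = 114.7192

114.7192


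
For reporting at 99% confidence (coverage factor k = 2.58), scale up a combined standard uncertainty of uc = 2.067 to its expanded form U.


U = k * uc
U = 2.58 * 2.067
U = 5.3329

5.3329


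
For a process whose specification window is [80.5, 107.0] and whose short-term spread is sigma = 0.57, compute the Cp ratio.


Cp = (USL - LSL) / (6 * sigma)
= (107.0 - 80.5) / (6 * 0.57)
= 26.5000 / 3.4200
= 7.7485

7.7485


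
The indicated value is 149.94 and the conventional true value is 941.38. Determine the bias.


Systematic error = measured - true
= 149.94 - 941.38
= -791.4400

-791.4400


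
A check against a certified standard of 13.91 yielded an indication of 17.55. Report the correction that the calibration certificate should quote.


Correction = standard - reading
= 13.91 - 17.55
= -3.6400

-3.6400


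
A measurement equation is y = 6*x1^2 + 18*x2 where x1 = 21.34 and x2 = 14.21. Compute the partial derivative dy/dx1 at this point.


y = 6*x1^2 + 18*x2
dy/dx1 = 2*6*x1
Evaluate at x1 = 21.34: c1 = 12 * 21.34
c1 = 256.0800

256.0800


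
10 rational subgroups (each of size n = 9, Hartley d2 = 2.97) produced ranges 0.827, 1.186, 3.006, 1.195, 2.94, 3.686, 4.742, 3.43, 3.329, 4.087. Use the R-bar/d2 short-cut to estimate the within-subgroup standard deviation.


R_bar = (0.827 + 1.186 + 3.006 + 1.195 + 2.94 + 3.686 + 4.742 + 3.43 + 3.329 + 4.087) / 10
R_bar = 28.428 / 10 = 2.8428
sigma_hat = R_bar / d2 = 2.8428 / 2.97 = 0.9572

0.9572


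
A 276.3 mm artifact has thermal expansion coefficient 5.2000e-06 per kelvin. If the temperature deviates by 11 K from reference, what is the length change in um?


dL = L * alpha * dT
= 276.3 * 5.2000e-06 * 11
= 0.0158044 mm
dL_um = 0.0158044 * 1000 = 15.8044 um

15.8044


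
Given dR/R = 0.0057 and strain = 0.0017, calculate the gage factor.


GF = (dR/R) / epsilon
= 0.0057 / 0.0017
= 3.3529

3.3529


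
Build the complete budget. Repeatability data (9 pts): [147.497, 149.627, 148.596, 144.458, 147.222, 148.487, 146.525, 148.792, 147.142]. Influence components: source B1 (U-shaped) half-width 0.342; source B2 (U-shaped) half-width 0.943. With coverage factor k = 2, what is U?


mean = (147.497 + 149.627 + 148.596 + 144.458 + 147.222 + 148.487 + 146.525 + 148.792 + 147.142) / 9 = 147.594
s = sqrt(sum((x - mean)^2)/(n-1)) = 1.5288517
u_A = s / sqrt(n) = 1.5288517 / sqrt(9) = 0.50961723
u_B1 = 0.342 / sqrt(2) = 0.24183052
u_B2 = 0.943 / sqrt(2) = 0.66680169
uc = sqrt(0.50961723^2 + 0.24183052^2 + 0.66680169^2) = 0.87339351
U = k * uc = 2 * 0.87339351
U = 1.7468

1.7468


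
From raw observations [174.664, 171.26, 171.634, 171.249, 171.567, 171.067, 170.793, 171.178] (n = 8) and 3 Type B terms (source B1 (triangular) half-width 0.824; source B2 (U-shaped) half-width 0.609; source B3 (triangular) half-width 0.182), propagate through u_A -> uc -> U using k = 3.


mean = (174.664 + 171.26 + 171.634 + 171.249 + 171.567 + 171.067 + 170.793 + 171.178) / 8 = 171.6765
s = sqrt(sum((x - mean)^2)/(n-1)) = 1.2361083
u_A = s / sqrt(n) = 1.2361083 / sqrt(8) = 0.43703028
u_B1 = 0.824 / sqrt(6) = 0.33639659
u_B2 = 0.609 / sqrt(2) = 0.43062803
u_B3 = 0.182 / sqrt(6) = 0.074301189
uc = sqrt(0.43703028^2 + 0.33639659^2 + 0.43062803^2 + 0.074301189^2) = 0.70364714
U = k * uc = 3 * 0.70364714
U = 2.1109

2.1109


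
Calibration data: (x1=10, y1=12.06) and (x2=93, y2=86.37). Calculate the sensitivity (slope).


slope = (y2 - y1) / (x2 - x1)
= (86.37 - 12.06) / (93 - 10)
= 74.3100 / 83
= 0.8953

0.8953


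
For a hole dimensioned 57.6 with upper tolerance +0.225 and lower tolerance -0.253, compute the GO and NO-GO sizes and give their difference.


GO = nominal - lower_tol (smallest hole = maximum material condition)
GO = 57.6 - 0.253 = 57.347
NO-GO = nominal + upper_tol (largest hole = least material condition)
NO-GO = 57.6 + 0.225 = 57.825
spread = NO-GO - GO = 57.825 - 57.347 = 0.4780

0.4780


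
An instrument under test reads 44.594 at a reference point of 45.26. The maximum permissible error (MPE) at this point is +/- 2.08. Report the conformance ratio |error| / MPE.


e = indication - reference = 44.594 - 45.26 = -0.6660
|e| = 0.6660
ratio = |e| / MPE = 0.6660 / 2.08
ratio = 0.3202

0.3202


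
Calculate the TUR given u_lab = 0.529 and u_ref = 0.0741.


TUR = u_lab / u_ref
= 0.529 / 0.0741
= 7.1390

7.1390


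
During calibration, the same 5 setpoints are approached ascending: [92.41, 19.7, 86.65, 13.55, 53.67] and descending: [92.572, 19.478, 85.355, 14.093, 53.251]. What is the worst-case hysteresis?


|92.41 - 92.572| = 0.1620
|19.7 - 19.478| = 0.2220
|86.65 - 85.355| = 1.2950
|13.55 - 14.093| = 0.5430
|53.67 - 53.251| = 0.4190
hysteresis = max(diffs) = 1.2950

1.2950


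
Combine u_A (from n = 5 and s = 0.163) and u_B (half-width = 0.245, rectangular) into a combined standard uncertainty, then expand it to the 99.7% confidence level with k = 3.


u_A = s / sqrt(n) = 0.163 / sqrt(5) = 0.072895816
u_B = half_width / sqrt(3) = 0.245 / sqrt(3) = 0.14145082
uc = sqrt(u_A^2 + u_B^2) = sqrt(0.072895816^2 + 0.14145082^2) = 0.1591293
U = k * uc = 3 * 0.1591293
U = 0.4774

0.4774


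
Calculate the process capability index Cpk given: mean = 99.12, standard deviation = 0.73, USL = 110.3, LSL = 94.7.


Cpu = (USL - mean) / (3*sigma) = (110.3 - 99.12) / (3*0.73) = 5.1050
Cpl = (mean - LSL) / (3*sigma) = (99.12 - 94.7) / (3*0.73) = 2.0183
Cpk = min(Cpu, Cpl) = 2.0183

2.0183


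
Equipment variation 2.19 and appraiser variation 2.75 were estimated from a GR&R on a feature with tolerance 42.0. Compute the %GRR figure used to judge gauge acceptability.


GRR = sqrt(EV^2 + AV^2) = sqrt(2.19^2 + 2.75^2) = 3.5154801
%GRR = GRR / tol * 100 = 3.5154801 / 42.0 * 100
%GRR = 8.3702

8.3702


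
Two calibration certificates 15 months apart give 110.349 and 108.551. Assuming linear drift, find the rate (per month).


rate = (v2 - v1) / months
= (108.551 - 110.349) / 15
= -1.7980 / 15
= -0.1199

-0.1199


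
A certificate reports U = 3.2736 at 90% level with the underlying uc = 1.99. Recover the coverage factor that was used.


k = U / uc
k = 3.2736 / 1.99
k = 1.645

1.645


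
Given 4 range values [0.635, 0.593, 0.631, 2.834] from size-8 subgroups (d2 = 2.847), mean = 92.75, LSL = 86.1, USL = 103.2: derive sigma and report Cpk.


R_bar = (0.635 + 0.593 + 0.631 + 2.834) / 4 = 1.17325
sigma = R_bar / d2 = 1.17325 / 2.847 = 0.41210046
Cp = (USL - LSL)/(6*sigma) = (103.2 - 86.1)/(6*0.41210046) = 6.9158
Cpu = (103.2 - 92.75)/(3*0.41210046) = 8.4526
Cpl = (92.75 - 86.1)/(3*0.41210046) = 5.3789
Cpk = min(Cpu, Cpl) = 5.3789

5.3789


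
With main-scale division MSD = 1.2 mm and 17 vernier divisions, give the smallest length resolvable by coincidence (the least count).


LC = MSD / n_div
= 1.2 / 17
= 0.0706

0.0706


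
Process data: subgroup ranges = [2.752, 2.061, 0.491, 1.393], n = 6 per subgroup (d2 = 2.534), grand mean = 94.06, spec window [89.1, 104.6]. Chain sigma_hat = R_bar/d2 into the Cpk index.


R_bar = (2.752 + 2.061 + 0.491 + 1.393) / 4 = 1.67425
sigma = R_bar / d2 = 1.67425 / 2.534 = 0.66071429
Cp = (USL - LSL)/(6*sigma) = (104.6 - 89.1)/(6*0.66071429) = 3.9099
Cpu = (104.6 - 94.06)/(3*0.66071429) = 5.3175
Cpl = (94.06 - 89.1)/(3*0.66071429) = 2.5023
Cpk = min(Cpu, Cpl) = 2.5023

2.5023


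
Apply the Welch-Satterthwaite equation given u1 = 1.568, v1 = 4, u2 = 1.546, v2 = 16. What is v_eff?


uc = sqrt(u1^2 + u2^2) = sqrt(1.568^2 + 1.546^2) = 2.2019855
v_eff = uc^4 / (u1^4/v1 + u2^4/v2)
= 2.2019855^4 / (1.568^4/4 + 1.546^4/16)
= 23.510281 / 1.8682489
v_eff = 12.5841

12.5841


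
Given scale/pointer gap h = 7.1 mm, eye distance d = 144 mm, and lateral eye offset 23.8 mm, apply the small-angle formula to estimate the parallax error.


error = h * offset / d
= 7.1 * 23.8 / 144
= 1.1735

1.1735


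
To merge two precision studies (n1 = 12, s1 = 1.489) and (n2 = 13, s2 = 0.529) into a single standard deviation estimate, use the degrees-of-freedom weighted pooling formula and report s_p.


s_p = sqrt(((n1-1)*s1^2 + (n2-1)*s2^2) / (n1+n2-2))
numerator = (12-1)*1.489^2 + (13-1)*0.529^2 = 24.388331 + 3.358092 = 27.746423
denominator = 12 + 13 - 2 = 23
s_p^2 = 27.746423 / 23 = 1.2063662
s_p = sqrt(1.2063662) = 1.0983

1.0983


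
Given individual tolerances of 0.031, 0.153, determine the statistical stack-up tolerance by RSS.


RSS = sqrt(0.031^2 + 0.153^2)
= sqrt(0.02437)
= 0.1561

0.1561


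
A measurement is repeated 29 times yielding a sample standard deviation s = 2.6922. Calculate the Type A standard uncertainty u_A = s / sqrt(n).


u_A = s / sqrt(n)
u_A = 2.6922 / sqrt(29)
u_A = 2.6922 / 5.3851648
u_A = 0.4999

0.4999


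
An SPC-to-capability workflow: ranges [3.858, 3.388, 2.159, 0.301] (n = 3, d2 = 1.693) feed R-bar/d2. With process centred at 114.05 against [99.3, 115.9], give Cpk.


R_bar = (3.858 + 3.388 + 2.159 + 0.301) / 4 = 2.4265
sigma = R_bar / d2 = 2.4265 / 1.693 = 1.4332546
Cp = (USL - LSL)/(6*sigma) = (115.9 - 99.3)/(6*1.4332546) = 1.9303
Cpu = (115.9 - 114.05)/(3*1.4332546) = 0.4303
Cpl = (114.05 - 99.3)/(3*1.4332546) = 3.4304
Cpk = min(Cpu, Cpl) = 0.4303

0.4303


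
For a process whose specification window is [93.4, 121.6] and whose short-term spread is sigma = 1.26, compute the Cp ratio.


Cp = (USL - LSL) / (6 * sigma)
= (121.6 - 93.4) / (6 * 1.26)
= 28.2000 / 7.5600
= 3.7302

3.7302


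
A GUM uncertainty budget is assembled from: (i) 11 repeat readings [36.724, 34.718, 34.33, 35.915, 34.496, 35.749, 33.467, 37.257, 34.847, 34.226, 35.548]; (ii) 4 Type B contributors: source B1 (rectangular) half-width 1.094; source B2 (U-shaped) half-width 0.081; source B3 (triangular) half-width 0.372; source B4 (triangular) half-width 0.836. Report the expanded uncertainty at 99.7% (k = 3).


mean = (36.724 + 34.718 + 34.33 + 35.915 + 34.496 + 35.749 + 33.467 + 37.257 + 34.847 + 34.226 + 35.548) / 11 = 35.207
s = sqrt(sum((x - mean)^2)/(n-1)) = 1.1422972
u_A = s / sqrt(n) = 1.1422972 / sqrt(11) = 0.34441556
u_B1 = 1.094 / sqrt(3) = 0.63162119
u_B2 = 0.081 / sqrt(2) = 0.057275649
u_B3 = 0.372 / sqrt(6) = 0.15186836
u_B4 = 0.836 / sqrt(6) = 0.34129557
uc = sqrt(0.34441556^2 + 0.63162119^2 + 0.057275649^2 + 0.15186836^2 + 0.34129557^2) = 0.81264665
U = k * uc = 3 * 0.81264665
U = 2.4379

2.4379


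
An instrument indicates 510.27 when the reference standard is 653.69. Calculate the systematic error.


Systematic error = measured - true
= 510.27 - 653.69
= -143.4200

-143.4200


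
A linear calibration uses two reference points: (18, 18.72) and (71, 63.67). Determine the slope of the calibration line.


slope = (y2 - y1) / (x2 - x1)
= (63.67 - 18.72) / (71 - 18)
= 44.9500 / 53
= 0.8481

0.8481


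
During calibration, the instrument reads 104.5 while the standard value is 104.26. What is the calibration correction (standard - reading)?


Correction = standard - reading
= 104.26 - 104.5
= -0.2400

-0.2400


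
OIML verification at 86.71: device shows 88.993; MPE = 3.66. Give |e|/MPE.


e = indication - reference = 88.993 - 86.71 = 2.2830
|e| = 2.2830
ratio = |e| / MPE = 2.2830 / 3.66
ratio = 0.6238

0.6238


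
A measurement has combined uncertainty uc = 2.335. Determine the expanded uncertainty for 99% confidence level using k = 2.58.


U = k * uc
U = 2.58 * 2.335
U = 6.0243

6.0243


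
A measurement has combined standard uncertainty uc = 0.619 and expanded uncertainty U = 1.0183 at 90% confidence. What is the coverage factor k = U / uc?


k = U / uc
k = 1.0183 / 0.619
k = 1.645

1.645


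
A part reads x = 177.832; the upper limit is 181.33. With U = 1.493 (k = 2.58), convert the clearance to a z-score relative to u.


u = U / k = 1.493 / 2.58 = 0.57868217
margin = |USL - x| = |181.33 - 177.832| = 3.498
z = margin / u = 3.498 / 0.57868217
z = 6.0448

6.0448


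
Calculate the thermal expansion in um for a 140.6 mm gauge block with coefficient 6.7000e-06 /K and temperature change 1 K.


dL = L * alpha * dT
= 140.6 * 6.7000e-06 * 1
= 9.4200000e-04 mm
dL_um = 9.4200000e-04 * 1000 = 0.9420 um

0.9420


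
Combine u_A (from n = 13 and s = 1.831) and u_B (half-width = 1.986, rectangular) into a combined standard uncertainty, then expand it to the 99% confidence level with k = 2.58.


u_A = s / sqrt(n) = 1.831 / sqrt(13) = 0.50782803
u_B = half_width / sqrt(3) = 1.986 / sqrt(3) = 1.1466176
uc = sqrt(u_A^2 + u_B^2) = sqrt(0.50782803^2 + 1.1466176^2) = 1.254042
U = k * uc = 2.58 * 1.254042
U = 3.2354

3.2354


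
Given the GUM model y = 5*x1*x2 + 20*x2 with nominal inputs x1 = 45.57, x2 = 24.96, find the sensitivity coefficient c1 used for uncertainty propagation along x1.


y = 5*x1*x2 + 20*x2
dy/dx1 = 5*x2
Evaluate at x2 = 24.96: c1 = 5 * 24.96
c1 = 124.8000

124.8000


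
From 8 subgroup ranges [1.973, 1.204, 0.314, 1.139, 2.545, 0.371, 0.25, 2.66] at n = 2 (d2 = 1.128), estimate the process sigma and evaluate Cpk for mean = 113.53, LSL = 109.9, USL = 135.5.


R_bar = (1.973 + 1.204 + 0.314 + 1.139 + 2.545 + 0.371 + 0.25 + 2.66) / 8 = 1.307
sigma = R_bar / d2 = 1.307 / 1.128 = 1.1586879
Cp = (USL - LSL)/(6*sigma) = (135.5 - 109.9)/(6*1.1586879) = 3.6823
Cpu = (135.5 - 113.53)/(3*1.1586879) = 6.3204
Cpl = (113.53 - 109.9)/(3*1.1586879) = 1.0443
Cpk = min(Cpu, Cpl) = 1.0443

1.0443


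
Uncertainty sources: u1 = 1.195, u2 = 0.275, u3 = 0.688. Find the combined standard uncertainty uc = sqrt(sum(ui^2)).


uc = sqrt(1.195^2 + 0.275^2 + 0.688^2)
uc = sqrt(1.976994)
uc = 1.4061

1.4061


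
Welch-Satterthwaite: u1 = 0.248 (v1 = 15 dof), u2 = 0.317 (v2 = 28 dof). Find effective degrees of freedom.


uc = sqrt(u1^2 + u2^2) = sqrt(0.248^2 + 0.317^2) = 0.40248354
v_eff = uc^4 / (u1^4/v1 + u2^4/v2)
= 0.40248354^4 / (0.248^4/15 + 0.317^4/28)
= 0.026241732 / 0.00061282706
v_eff = 42.8208

42.8208


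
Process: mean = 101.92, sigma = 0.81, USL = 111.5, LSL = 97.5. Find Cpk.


Cpu = (USL - mean) / (3*sigma) = (111.5 - 101.92) / (3*0.81) = 3.9424
Cpl = (mean - LSL) / (3*sigma) = (101.92 - 97.5) / (3*0.81) = 1.8189
Cpk = min(Cpu, Cpl) = 1.8189

1.8189


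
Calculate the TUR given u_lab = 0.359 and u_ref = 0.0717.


TUR = u_lab / u_ref
= 0.359 / 0.0717
= 5.0070

5.0070


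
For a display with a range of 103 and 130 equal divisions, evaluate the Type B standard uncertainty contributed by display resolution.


resolution = range / divisions
resolution = 103 / 130 = 0.79230769
u_res = resolution / (2*sqrt(3))
u_res = 0.79230769 / 3.4641016
u_res = 0.2287

0.2287


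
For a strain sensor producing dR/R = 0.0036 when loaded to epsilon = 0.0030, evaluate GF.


GF = (dR/R) / epsilon
= 0.0036 / 0.0030
= 1.2000

1.2000


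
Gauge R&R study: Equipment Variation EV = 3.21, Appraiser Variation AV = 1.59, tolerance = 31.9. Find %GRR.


GRR = sqrt(EV^2 + AV^2) = sqrt(3.21^2 + 1.59^2) = 3.582206
%GRR = GRR / tol * 100 = 3.582206 / 31.9 * 100
%GRR = 11.2295

11.2295
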